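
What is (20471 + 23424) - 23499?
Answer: 20396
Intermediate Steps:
(20471 + 23424) - 23499 = 43895 - 23499 = 20396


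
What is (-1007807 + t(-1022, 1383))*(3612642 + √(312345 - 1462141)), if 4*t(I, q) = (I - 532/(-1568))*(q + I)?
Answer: -445082301020181/112 - 246402661*I*√287449/112 ≈ -3.9739e+12 - 1.1795e+9*I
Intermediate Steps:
t(I, q) = (19/56 + I)*(I + q)/4 (t(I, q) = ((I - 532/(-1568))*(q + I))/4 = ((I - 532*(-1/1568))*(I + q))/4 = ((I + 19/56)*(I + q))/4 = ((19/56 + I)*(I + q))/4 = (19/56 + I)*(I + q)/4)
(-1007807 + t(-1022, 1383))*(3612642 + √(312345 - 1462141)) = (-1007807 + ((¼)*(-1022)² + (19/224)*(-1022) + (19/224)*1383 + (¼)*(-1022)*1383))*(3612642 + √(312345 - 1462141)) = (-1007807 + ((¼)*1044484 - 1387/16 + 26277/224 - 706713/2))*(3612642 + √(-1149796)) = (-1007807 + (261121 - 1387/16 + 26277/224 - 706713/2))*(3612642 + 2*I*√287449) = (-1007807 - 20653893/224)*(3612642 + 2*I*√287449) = -246402661*(3612642 + 2*I*√287449)/224 = -445082301020181/112 - 246402661*I*√287449/112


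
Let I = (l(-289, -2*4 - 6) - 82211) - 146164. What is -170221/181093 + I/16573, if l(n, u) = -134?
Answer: -44202452970/3001254289 ≈ -14.728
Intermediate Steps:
I = -228509 (I = (-134 - 82211) - 146164 = -82345 - 146164 = -228509)
-170221/181093 + I/16573 = -170221/181093 - 228509/16573 = -44202452970/3001254289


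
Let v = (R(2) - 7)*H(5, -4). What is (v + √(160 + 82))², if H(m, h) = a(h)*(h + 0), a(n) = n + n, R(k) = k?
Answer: 25842 - 3520*√2 ≈ 20864.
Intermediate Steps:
a(n) = 2*n
H(m, h) = 2*h² (H(m, h) = (2*h)*(h + 0) = (2*h)*h = 2*h²)
v = -160 (v = (2 - 7)*(2*(-4)²) = -10*16 = -5*32 = -160)
(v + √(160 + 82))² = (-160 + √(160 + 82))² = (-160 + √242)² = (-160 + 11*√2)²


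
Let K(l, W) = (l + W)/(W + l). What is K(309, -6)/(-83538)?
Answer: -1/83538 ≈ -1.1971e-5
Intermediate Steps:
K(l, W) = 1 (K(l, W) = (W + l)/(W + l) = 1)
K(309, -6)/(-83538) = 1/(-83538) = 1*(-1/83538) = -1/83538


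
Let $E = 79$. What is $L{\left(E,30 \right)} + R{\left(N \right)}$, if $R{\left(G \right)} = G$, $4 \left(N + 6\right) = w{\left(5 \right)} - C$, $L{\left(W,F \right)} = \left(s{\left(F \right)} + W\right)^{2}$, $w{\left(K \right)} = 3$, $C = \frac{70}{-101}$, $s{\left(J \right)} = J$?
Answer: $\frac{4797873}{404} \approx 11876.0$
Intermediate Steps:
$C = - \frac{70}{101}$ ($C = 70 \left(- \frac{1}{101}\right) = - \frac{70}{101} \approx -0.69307$)
$L{\left(W,F \right)} = \left(F + W\right)^{2}$
$N = - \frac{2051}{404}$ ($N = -6 + \frac{3 - - \frac{70}{101}}{4} = -6 + \frac{3 + \frac{70}{101}}{4} = -6 + \frac{1}{4} \cdot \frac{373}{101} = -6 + \frac{373}{404} = - \frac{2051}{404} \approx -5.0767$)
$L{\left(E,30 \right)} + R{\left(N \right)} = \left(30 + 79\right)^{2} - \frac{2051}{404} = 109^{2} - \frac{2051}{404} = 11881 - \frac{2051}{404} = \frac{4797873}{404}$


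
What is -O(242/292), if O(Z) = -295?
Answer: 295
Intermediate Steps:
-O(242/292) = -1*(-295) = 295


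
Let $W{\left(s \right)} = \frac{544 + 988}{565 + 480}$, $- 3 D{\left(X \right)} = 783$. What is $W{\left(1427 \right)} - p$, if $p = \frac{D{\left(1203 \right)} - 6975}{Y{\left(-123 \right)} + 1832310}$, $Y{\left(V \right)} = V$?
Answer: $\frac{938157368}{638211805} \approx 1.47$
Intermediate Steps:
$D{\left(X \right)} = -261$ ($D{\left(X \right)} = \left(- \frac{1}{3}\right) 783 = -261$)
$W{\left(s \right)} = \frac{1532}{1045}$
$p = - \frac{2412}{610729}$ ($p = \frac{-261 - 6975}{-123 + 1832310} = - \frac{7236}{1832187} = \left(-7236\right) \frac{1}{1832187} = - \frac{2412}{610729} \approx -0.0039494$)
$W{\left(1427 \right)} - p = \frac{1532}{1045} - - \frac{2412}{610729} = \frac{1532}{1045} + \frac{2412}{610729} = \frac{938157368}{638211805}$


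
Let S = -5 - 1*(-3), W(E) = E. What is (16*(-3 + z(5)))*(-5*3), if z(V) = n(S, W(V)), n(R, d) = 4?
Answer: -240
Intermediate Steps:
S = -2 (S = -5 + 3 = -2)
z(V) = 4
(16*(-3 + z(5)))*(-5*3) = (16*(-3 + 4))*(-5*3) = (16*1)*(-15) = 16*(-15) = -240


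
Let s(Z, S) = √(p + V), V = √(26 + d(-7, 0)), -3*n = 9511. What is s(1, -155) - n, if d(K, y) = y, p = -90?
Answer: 9511/3 + √(-90 + √26) ≈ 3170.3 + 9.2142*I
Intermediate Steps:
n = -9511/3 (n = -⅓*9511 = -9511/3 ≈ -3170.3)
V = √26 (V = √(26 + 0) = √26 ≈ 5.0990)
s(Z, S) = √(-90 + √26)
s(1, -155) - n = √(-90 + √26) - 1*(-9511/3) = √(-90 + √26) + 9511/3 = 9511/3 + √(-90 + √26)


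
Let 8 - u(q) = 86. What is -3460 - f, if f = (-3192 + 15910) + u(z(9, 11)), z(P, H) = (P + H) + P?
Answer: -16100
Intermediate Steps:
z(P, H) = H + 2*P (z(P, H) = (H + P) + P = H + 2*P)
u(q) = -78 (u(q) = 8 - 1*86 = 8 - 86 = -78)
f = 12640 (f = (-3192 + 15910) - 78 = 12718 - 78 = 12640)
-3460 - f = -3460 - 1*12640 = -3460 - 12640 = -16100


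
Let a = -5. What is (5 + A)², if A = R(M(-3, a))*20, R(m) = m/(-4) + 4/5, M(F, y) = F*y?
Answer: 2916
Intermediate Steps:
R(m) = ⅘ - m/4 (R(m) = m*(-¼) + 4*(⅕) = -m/4 + ⅘ = ⅘ - m/4)
A = -59 (A = (⅘ - (-3)*(-5)/4)*20 = (⅘ - ¼*15)*20 = (⅘ - 15/4)*20 = -59/20*20 = -59)
(5 + A)² = (5 - 59)² = (-54)² = 2916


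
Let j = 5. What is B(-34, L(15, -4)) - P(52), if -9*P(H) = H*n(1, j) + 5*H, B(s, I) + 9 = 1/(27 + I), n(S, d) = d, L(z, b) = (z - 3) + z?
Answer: 2635/54 ≈ 48.796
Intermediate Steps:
L(z, b) = -3 + 2*z (L(z, b) = (-3 + z) + z = -3 + 2*z)
B(s, I) = -9 + 1/(27 + I)
P(H) = -10*H/9 (P(H) = -(H*5 + 5*H)/9 = -(5*H + 5*H)/9 = -10*H/9)
B(-34, L(15, -4)) - P(52) = (-242 - 9*(-3 + 2*15))/(27 + (-3 + 2*15)) - (-10)*52/9 = (-242 - 9*(-3 + 30))/(27 + (-3 + 30)) - 1*(-520/9) = (-242 - 9*27)/(27 + 27) + 520/9 = (-242 - 243)/54 + 520/9 = (1/54)*(-485) + 520/9 = -485/54 + 520/9 = 2635/54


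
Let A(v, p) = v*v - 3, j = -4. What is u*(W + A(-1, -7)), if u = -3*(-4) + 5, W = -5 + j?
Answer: -187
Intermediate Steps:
W = -9 (W = -5 - 4 = -9)
A(v, p) = -3 + v² (A(v, p) = v² - 3 = -3 + v²)
u = 17 (u = 12 + 5 = 17)
u*(W + A(-1, -7)) = 17*(-9 + (-3 + (-1)²)) = 17*(-9 + (-3 + 1)) = 17*(-9 - 2) = 17*(-11) = -187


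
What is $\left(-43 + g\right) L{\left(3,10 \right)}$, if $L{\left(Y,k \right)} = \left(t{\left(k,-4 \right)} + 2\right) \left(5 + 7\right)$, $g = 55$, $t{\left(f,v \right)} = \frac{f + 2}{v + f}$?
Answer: $576$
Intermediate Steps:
$t{\left(f,v \right)} = \frac{2 + f}{f + v}$
$L{\left(Y,k \right)} = 24 + \frac{12 \left(2 + k\right)}{-4 + k}$ ($L{\left(Y,k \right)} = \left(\frac{2 + k}{k - 4} + 2\right) \left(5 + 7\right) = \left(\frac{2 + k}{-4 + k} + 2\right) 12 = \left(2 + \frac{2 + k}{-4 + k}\right) 12 = 24 + \frac{12 \left(2 + k\right)}{-4 + k}$)
$\left(-43 + g\right) L{\left(3,10 \right)} = \left(-43 + 55\right) \frac{36 \left(-2 + 10\right)}{-4 + 10} = 12 \cdot 36 \cdot \frac{1}{6} \cdot 8 = 12 \cdot 48 = 576$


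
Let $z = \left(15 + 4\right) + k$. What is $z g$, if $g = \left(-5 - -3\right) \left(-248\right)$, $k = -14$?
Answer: $2480$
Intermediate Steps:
$g = 496$ ($g = \left(-5 + 3\right) \left(-248\right) = \left(-2\right) \left(-248\right) = 496$)
$z = 5$ ($z = \left(15 + 4\right) - 14 = 19 - 14 = 5$)
$z g = 5 \cdot 496 = 2480$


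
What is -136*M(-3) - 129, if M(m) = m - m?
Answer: -129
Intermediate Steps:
M(m) = 0
-136*M(-3) - 129 = -136*0 - 129 = 0 - 129 = -129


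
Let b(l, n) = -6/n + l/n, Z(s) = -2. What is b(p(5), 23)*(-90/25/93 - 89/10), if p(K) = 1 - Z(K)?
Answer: 8313/7130 ≈ 1.1659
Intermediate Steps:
p(K) = 3 (p(K) = 1 - 1*(-2) = 1 + 2 = 3)
b(p(5), 23)*(-90/25/93 - 89/10) = ((-6 + 3)/23)*(-90/25/93 - 89/10) = ((1/23)*(-3))*(-90*1/25*(1/93) - 89*1/10) = -3*(-18/5*1/93 - 89/10)/23 = -3*(-6/155 - 89/10)/23 = -3/23*(-2771/310) = 8313/7130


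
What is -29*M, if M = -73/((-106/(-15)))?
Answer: 31755/106 ≈ 299.58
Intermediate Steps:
M = -1095/106 (M = -73/((-106*(-1/15))) = -73/106/15 = -73*15/106 = -1095/106 ≈ -10.330)
-29*M = -29*(-1095/106) = 31755/106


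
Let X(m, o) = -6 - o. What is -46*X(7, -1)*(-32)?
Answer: -7360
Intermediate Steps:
-46*X(7, -1)*(-32) = -46*(-6 - 1*(-1))*(-32) = -46*(-6 + 1)*(-32) = -46*(-5)*(-32) = 230*(-32) = -7360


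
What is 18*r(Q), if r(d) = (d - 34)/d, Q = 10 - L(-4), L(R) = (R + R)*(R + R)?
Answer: 88/3 ≈ 29.333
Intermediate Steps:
L(R) = 4*R² (L(R) = (2*R)*(2*R) = 4*R²)
Q = -54 (Q = 10 - 4*(-4)² = 10 - 4*16 = 10 - 1*64 = 10 - 64 = -54)
r(d) = (-34 + d)/d
18*r(Q) = 18*((-34 - 54)/(-54)) = 18*(-1/54*(-88)) = 18*(44/27) = 88/3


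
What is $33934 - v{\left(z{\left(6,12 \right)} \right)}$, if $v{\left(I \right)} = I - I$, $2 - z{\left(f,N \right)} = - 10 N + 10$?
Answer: $33934$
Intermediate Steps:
$z{\left(f,N \right)} = -8 + 10 N$ ($z{\left(f,N \right)} = 2 - \left(- 10 N + 10\right) = 2 - \left(10 - 10 N\right) = 2 + \left(-10 + 10 N\right) = -8 + 10 N$)
$v{\left(I \right)} = 0$
$33934 - v{\left(z{\left(6,12 \right)} \right)} = 33934 - 0 = 33934 + 0 = 33934$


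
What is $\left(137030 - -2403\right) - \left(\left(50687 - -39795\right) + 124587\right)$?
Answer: $-75636$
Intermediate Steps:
$\left(137030 - -2403\right) - \left(\left(50687 - -39795\right) + 124587\right) = \left(137030 + 2403\right) - \left(\left(50687 + \left(-19712 + 59507\right)\right) + 124587\right) = 139433 - \left(\left(50687 + 39795\right) + 124587\right) = 139433 - \left(90482 + 124587\right) = 139433 - 215069 = -75636$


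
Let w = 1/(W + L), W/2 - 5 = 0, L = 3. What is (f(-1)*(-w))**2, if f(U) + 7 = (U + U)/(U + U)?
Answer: 36/169 ≈ 0.21302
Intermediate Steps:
f(U) = -6 (f(U) = -7 + (U + U)/(U + U) = -7 + (2*U)/((2*U)) = -7 + (2*U)*(1/(2*U)) = -7 + 1 = -6)
W = 10 (W = 10 + 2*0 = 10 + 0 = 10)
w = 1/13 (w = 1/(10 + 3) = 1/13 ≈ 0.076923)
(f(-1)*(-w))**2 = (-(-6)/13)**2 = (-6*(-1/13))**2 = (6/13)**2 = 36/169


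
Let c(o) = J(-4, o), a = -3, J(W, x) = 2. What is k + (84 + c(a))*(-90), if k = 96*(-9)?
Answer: -8604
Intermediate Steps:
c(o) = 2
k = -864
k + (84 + c(a))*(-90) = -864 + (84 + 2)*(-90) = -864 + 86*(-90) = -864 - 7740 = -8604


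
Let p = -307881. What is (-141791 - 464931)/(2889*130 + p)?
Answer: -606722/67689 ≈ -8.9634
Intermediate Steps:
(-141791 - 464931)/(2889*130 + p) = (-141791 - 464931)/(2889*130 - 307881) = -606722/(375570 - 307881) = -606722/67689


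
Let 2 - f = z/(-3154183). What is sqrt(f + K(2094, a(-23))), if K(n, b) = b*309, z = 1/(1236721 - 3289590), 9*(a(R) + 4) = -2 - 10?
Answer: I*sqrt(69012232602055062796918584961)/6475124501027 ≈ 40.571*I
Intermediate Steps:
a(R) = -16/3 (a(R) = -4 + (-2 - 10)/9 = -4 + (1/9)*(-12) = -4 - 4/3 = -16/3)
z = -1/2052869 (z = 1/(-2052869) = -1/2052869 ≈ -4.8712e-7)
f = 12950249002053/6475124501027 (f = 2 - (-1)/(2052869*(-3154183)) = 2 - (-1)*(-1)/(2052869*3154183) = 2 - 1*1/6475124501027 = 2 - 1/6475124501027 = 12950249002053/6475124501027 ≈ 2.0000)
K(n, b) = 309*b
sqrt(f + K(2094, a(-23))) = sqrt(12950249002053/6475124501027 + 309*(-16/3)) = sqrt(12950249002053/6475124501027 - 1648) = sqrt(-10658054928690443/6475124501027) = I*sqrt(69012232602055062796918584961)/6475124501027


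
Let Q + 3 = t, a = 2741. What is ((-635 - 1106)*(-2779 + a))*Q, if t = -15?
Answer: -1190844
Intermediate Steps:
Q = -18 (Q = -3 - 15 = -18)
((-635 - 1106)*(-2779 + a))*Q = ((-635 - 1106)*(-2779 + 2741))*(-18) = -1741*(-38)*(-18) = 66158*(-18) = -1190844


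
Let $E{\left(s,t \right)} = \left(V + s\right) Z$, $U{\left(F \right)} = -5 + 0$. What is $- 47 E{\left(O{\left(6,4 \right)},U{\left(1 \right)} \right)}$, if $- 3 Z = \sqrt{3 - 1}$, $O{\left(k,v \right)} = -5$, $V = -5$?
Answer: $- \frac{470 \sqrt{2}}{3} \approx -221.56$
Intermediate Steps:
$U{\left(F \right)} = -5$
$Z = - \frac{\sqrt{2}}{3}$ ($Z = - \frac{\sqrt{3 - 1}}{3} = - \frac{\sqrt{2}}{3} \approx -0.4714$)
$E{\left(s,t \right)} = - \frac{\sqrt{2} \left(-5 + s\right)}{3}$ ($E{\left(s,t \right)} = \left(-5 + s\right) \left(- \frac{\sqrt{2}}{3}\right) = - \frac{\sqrt{2} \left(-5 + s\right)}{3}$)
$- 47 E{\left(O{\left(6,4 \right)},U{\left(1 \right)} \right)} = - 47 \frac{\sqrt{2} \left(5 - -5\right)}{3} = - 47 \frac{\sqrt{2} \left(5 + 5\right)}{3} = - 47 \cdot \frac{1}{3} \sqrt{2} \cdot 10 = - 47 \frac{10 \sqrt{2}}{3} = - \frac{470 \sqrt{2}}{3}$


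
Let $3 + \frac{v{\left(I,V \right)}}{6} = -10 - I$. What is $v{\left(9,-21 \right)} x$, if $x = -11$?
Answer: $1452$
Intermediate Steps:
$v{\left(I,V \right)} = -78 - 6 I$ ($v{\left(I,V \right)} = -18 + 6 \left(-10 - I\right) = -18 - \left(60 + 6 I\right) = -78 - 6 I$)
$v{\left(9,-21 \right)} x = \left(-78 - 54\right) \left(-11\right) = \left(-132\right) \left(-11\right) = 1452$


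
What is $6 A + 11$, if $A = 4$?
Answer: $35$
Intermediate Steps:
$6 A + 11 = 6 \cdot 4 + 11 = 24 + 11 = 35$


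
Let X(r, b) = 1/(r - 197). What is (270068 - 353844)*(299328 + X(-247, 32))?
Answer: -2783491759664/111 ≈ -2.5076e+10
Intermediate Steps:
X(r, b) = 1/(-197 + r)
(270068 - 353844)*(299328 + X(-247, 32)) = (270068 - 353844)*(299328 + 1/(-197 - 247)) = -83776*(299328 + 1/(-444)) = -83776*(299328 - 1/444) = -83776*132901631/444 = -2783491759664/111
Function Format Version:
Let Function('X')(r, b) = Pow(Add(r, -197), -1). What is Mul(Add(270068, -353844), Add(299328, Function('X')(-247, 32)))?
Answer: Rational(-2783491759664, 111) ≈ -2.5076e+10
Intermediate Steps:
Function('X')(r, b) = Pow(Add(-197, r), -1)
Mul(Add(270068, -353844), Add(299328, Function('X')(-247, 32))) = Mul(Add(270068, -353844), Add(299328, Pow(Add(-197, -247), -1))) = Mul(-83776, Add(299328, Pow(-444, -1))) = Mul(-83776, Add(299328, Rational(-1, 444))) = Mul(-83776, Rational(132901631, 444)) = Rational(-2783491759664, 111)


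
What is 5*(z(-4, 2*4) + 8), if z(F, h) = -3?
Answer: 25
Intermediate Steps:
5*(z(-4, 2*4) + 8) = 5*(-3 + 8) = 5*5 = 25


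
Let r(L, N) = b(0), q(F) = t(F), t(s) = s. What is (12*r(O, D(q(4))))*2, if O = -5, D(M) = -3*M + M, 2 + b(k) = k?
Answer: -48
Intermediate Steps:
q(F) = F
b(k) = -2 + k
D(M) = -2*M
r(L, N) = -2 (r(L, N) = -2 + 0 = -2)
(12*r(O, D(q(4))))*2 = (12*(-2))*2 = -24*2 = -48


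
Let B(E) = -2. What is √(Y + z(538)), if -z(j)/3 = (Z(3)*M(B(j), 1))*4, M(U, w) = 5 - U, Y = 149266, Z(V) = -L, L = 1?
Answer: 5*√5974 ≈ 386.46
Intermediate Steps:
Z(V) = -1 (Z(V) = -1*1 = -1)
z(j) = 84 (z(j) = -3*(-(5 - 1*(-2)))*4 = -3*(-(5 + 2))*4 = -3*(-1*7)*4 = -(-21)*4 = -3*(-28) = 84)
√(Y + z(538)) = √(149266 + 84) = √149350 = 5*√5974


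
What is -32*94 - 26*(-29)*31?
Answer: 20366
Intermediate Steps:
-32*94 - 26*(-29)*31 = -3008 + 754*31 = -3008 + 23374 = 20366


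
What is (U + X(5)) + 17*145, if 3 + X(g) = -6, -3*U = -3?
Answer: 2457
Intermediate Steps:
U = 1 (U = -1/3*(-3) = 1)
X(g) = -9 (X(g) = -3 - 6 = -9)
(U + X(5)) + 17*145 = (1 - 9) + 17*145 = -8 + 2465 = 2457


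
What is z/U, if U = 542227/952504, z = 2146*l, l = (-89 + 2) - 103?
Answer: -55481997280/77461 ≈ -7.1626e+5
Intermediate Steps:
l = -190 (l = -87 - 103 = -190)
z = -407740 (z = 2146*(-190) = -407740)
U = 77461/136072 (U = 542227*(1/952504) = 77461/136072 ≈ 0.56926)
z/U = -407740/77461/136072 = -407740*136072/77461 = -55481997280/77461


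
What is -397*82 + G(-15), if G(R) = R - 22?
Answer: -32591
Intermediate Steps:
G(R) = -22 + R
-397*82 + G(-15) = -397*82 + (-22 - 15) = -32554 - 37 = -32591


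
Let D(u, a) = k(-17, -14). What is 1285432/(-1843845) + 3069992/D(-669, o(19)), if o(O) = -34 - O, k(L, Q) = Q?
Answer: -2830303697644/12906915 ≈ -2.1929e+5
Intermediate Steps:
D(u, a) = -14
1285432/(-1843845) + 3069992/D(-669, o(19)) = 1285432/(-1843845) + 3069992/(-14) = 1285432*(-1/1843845) + 3069992*(-1/14) = -1285432/1843845 - 1534996/7 = -2830303697644/12906915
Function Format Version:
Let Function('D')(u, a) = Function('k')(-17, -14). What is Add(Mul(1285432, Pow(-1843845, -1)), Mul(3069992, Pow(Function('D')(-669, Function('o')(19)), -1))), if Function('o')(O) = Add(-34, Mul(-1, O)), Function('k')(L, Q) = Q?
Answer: Rational(-2830303697644, 12906915) ≈ -2.1929e+5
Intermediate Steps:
Function('D')(u, a) = -14
Add(Mul(1285432, Pow(-1843845, -1)), Mul(3069992, Pow(Function('D')(-669, Function('o')(19)), -1))) = Add(Mul(1285432, Pow(-1843845, -1)), Mul(3069992, Pow(-14, -1))) = Add(Mul(1285432, Rational(-1, 1843845)), Mul(3069992, Rational(-1, 14))) = Add(Rational(-1285432, 1843845), Rational(-1534996, 7)) = Rational(-2830303697644, 12906915)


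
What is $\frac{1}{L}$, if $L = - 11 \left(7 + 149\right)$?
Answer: $- \frac{1}{1716} \approx -0.00058275$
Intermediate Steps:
$L = -1716$ ($L = \left(-11\right) 156 = -1716$)
$\frac{1}{L} = \frac{1}{-1716} = - \frac{1}{1716}$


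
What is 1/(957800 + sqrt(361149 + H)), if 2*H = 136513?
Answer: 1915600/1834760821189 - sqrt(1717622)/1834760821189 ≈ 1.0433e-6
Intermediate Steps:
H = 136513/2 (H = (1/2)*136513 = 136513/2 ≈ 68257.)
1/(957800 + sqrt(361149 + H)) = 1/(957800 + sqrt(361149 + 136513/2)) = 1/(957800 + sqrt(858811/2)) = 1/(957800 + sqrt(1717622)/2)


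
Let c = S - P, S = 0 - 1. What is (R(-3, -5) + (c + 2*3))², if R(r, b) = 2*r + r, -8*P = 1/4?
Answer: 16129/1024 ≈ 15.751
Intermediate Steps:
P = -1/32 (P = -⅛/4 = -⅛*¼ = -1/32 ≈ -0.031250)
S = -1
R(r, b) = 3*r
c = -31/32 (c = -1 - 1*(-1/32) = -1 + 1/32 = -31/32 ≈ -0.96875)
(R(-3, -5) + (c + 2*3))² = (3*(-3) + (-31/32 + 2*3))² = (-9 + (-31/32 + 6))² = (-9 + 161/32)² = (-127/32)² = 16129/1024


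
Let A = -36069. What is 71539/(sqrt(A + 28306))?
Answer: -71539*I*sqrt(7763)/7763 ≈ -811.95*I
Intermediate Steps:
71539/(sqrt(A + 28306)) = 71539/(sqrt(-36069 + 28306)) = 71539/(sqrt(-7763)) = 71539/((I*sqrt(7763))) = 71539*(-I*sqrt(7763)/7763) = -71539*I*sqrt(7763)/7763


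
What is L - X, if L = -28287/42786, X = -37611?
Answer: 178799551/4754 ≈ 37610.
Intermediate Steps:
L = -3143/4754 (L = -28287/42786 = -1*3143/4754 = -3143/4754 ≈ -0.66113)
L - X = -3143/4754 - 1*(-37611) = -3143/4754 + 37611 = 178799551/4754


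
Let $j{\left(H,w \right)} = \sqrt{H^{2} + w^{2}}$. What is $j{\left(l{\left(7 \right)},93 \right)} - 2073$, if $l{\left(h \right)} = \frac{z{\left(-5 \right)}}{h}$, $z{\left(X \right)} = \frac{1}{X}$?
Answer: $-2073 + \frac{\sqrt{10595026}}{35} \approx -1980.0$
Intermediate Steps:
$l{\left(h \right)} = - \frac{1}{5 h}$ ($l{\left(h \right)} = \frac{1}{\left(-5\right) h} = - \frac{1}{5 h}$)
$j{\left(l{\left(7 \right)},93 \right)} - 2073 = \sqrt{\left(- \frac{1}{5 \cdot 7}\right)^{2} + 93^{2}} - 2073 = \sqrt{\left(\left(- \frac{1}{5}\right) \frac{1}{7}\right)^{2} + 8649} - 2073 = \sqrt{\left(- \frac{1}{35}\right)^{2} + 8649} - 2073 = \sqrt{\frac{1}{1225} + 8649} - 2073 = \sqrt{\frac{10595026}{1225}} - 2073 = \frac{\sqrt{10595026}}{35} - 2073 = -2073 + \frac{\sqrt{10595026}}{35}$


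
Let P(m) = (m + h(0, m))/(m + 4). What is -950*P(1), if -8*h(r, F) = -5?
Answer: -1235/4 ≈ -308.75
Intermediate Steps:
h(r, F) = 5/8 (h(r, F) = -⅛*(-5) = 5/8)
P(m) = (5/8 + m)/(4 + m) (P(m) = (m + 5/8)/(m + 4) = (5/8 + m)/(4 + m))
-950*P(1) = -950*(5/8 + 1)/(4 + 1) = -950*13/(5*8) = -190*13/8 = -950*13/40 = -1235/4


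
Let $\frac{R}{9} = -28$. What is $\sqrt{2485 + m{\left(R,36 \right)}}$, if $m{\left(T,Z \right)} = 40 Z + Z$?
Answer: $\sqrt{3961} \approx 62.936$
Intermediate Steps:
$R = -252$ ($R = 9 \left(-28\right) = -252$)
$m{\left(T,Z \right)} = 41 Z$
$\sqrt{2485 + m{\left(R,36 \right)}} = \sqrt{2485 + 41 \cdot 36} = \sqrt{2485 + 1476} = \sqrt{3961}$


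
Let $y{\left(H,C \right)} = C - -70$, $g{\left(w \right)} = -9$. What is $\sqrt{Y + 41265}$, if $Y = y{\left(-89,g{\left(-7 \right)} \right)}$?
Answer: $\sqrt{41326} \approx 203.29$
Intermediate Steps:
$y{\left(H,C \right)} = 70 + C$ ($y{\left(H,C \right)} = C + 70 = 70 + C$)
$Y = 61$ ($Y = 70 - 9 = 61$)
$\sqrt{Y + 41265} = \sqrt{61 + 41265} = \sqrt{41326}$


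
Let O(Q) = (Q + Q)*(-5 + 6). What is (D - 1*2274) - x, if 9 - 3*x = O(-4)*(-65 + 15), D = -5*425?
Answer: -12806/3 ≈ -4268.7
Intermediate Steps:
D = -2125
O(Q) = 2*Q (O(Q) = (2*Q)*1 = 2*Q)
x = -391/3 (x = 3 - 2*(-4)*(-65 + 15)/3 = 3 - (-8)*(-50)/3 = 3 - ⅓*400 = 3 - 400/3 = -391/3 ≈ -130.33)
(D - 1*2274) - x = (-2125 - 1*2274) - 1*(-391/3) = (-2125 - 2274) + 391/3 = -4399 + 391/3 = -12806/3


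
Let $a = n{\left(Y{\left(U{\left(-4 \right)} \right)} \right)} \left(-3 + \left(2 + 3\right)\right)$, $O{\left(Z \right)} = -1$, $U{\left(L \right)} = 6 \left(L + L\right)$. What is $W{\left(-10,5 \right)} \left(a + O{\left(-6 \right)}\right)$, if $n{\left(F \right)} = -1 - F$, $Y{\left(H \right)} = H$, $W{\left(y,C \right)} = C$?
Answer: $465$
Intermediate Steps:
$U{\left(L \right)} = 12 L$ ($U{\left(L \right)} = 6 \cdot 2 L = 12 L$)
$a = 94$ ($a = \left(-1 - 12 \left(-4\right)\right) \left(-3 + \left(2 + 3\right)\right) = \left(-1 - -48\right) \left(-3 + 5\right) = \left(-1 + 48\right) 2 = 47 \cdot 2 = 94$)
$W{\left(-10,5 \right)} \left(a + O{\left(-6 \right)}\right) = 5 \left(94 - 1\right) = 5 \cdot 93 = 465$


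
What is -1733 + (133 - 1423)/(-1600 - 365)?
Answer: -226937/131 ≈ -1732.3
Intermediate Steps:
-1733 + (133 - 1423)/(-1600 - 365) = -1733 - 1290/(-1965) = -1733 - 1290*(-1/1965) = -1733 + 86/131 = -226937/131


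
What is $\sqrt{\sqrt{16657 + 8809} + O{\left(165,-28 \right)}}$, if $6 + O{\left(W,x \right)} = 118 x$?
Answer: $\sqrt{-3310 + \sqrt{25466}} \approx 56.129 i$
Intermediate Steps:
$O{\left(W,x \right)} = -6 + 118 x$
$\sqrt{\sqrt{16657 + 8809} + O{\left(165,-28 \right)}} = \sqrt{\sqrt{16657 + 8809} + \left(-6 + 118 \left(-28\right)\right)} = \sqrt{\sqrt{25466} - 3310} = \sqrt{-3310 + \sqrt{25466}}$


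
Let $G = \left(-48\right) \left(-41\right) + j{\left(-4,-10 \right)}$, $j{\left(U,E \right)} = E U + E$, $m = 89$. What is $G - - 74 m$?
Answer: $8584$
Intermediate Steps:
$j{\left(U,E \right)} = E + E U$
$G = 1998$ ($G = \left(-48\right) \left(-41\right) - 10 \left(1 - 4\right) = 1968 - -30 = 1968 + 30 = 1998$)
$G - - 74 m = 1998 - \left(-74\right) 89 = 1998 - -6586 = 1998 + 6586 = 8584$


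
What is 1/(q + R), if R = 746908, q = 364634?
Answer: 1/1111542 ≈ 8.9965e-7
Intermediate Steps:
1/(q + R) = 1/(364634 + 746908) = 1/1111542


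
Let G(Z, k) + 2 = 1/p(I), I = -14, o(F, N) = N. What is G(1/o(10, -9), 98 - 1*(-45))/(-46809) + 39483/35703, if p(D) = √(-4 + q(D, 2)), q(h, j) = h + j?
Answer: 205359017/185691303 + I/187236 ≈ 1.1059 + 5.3409e-6*I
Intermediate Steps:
p(D) = √(-2 + D) (p(D) = √(-4 + (D + 2)) = √(-4 + (2 + D)) = √(-2 + D))
G(Z, k) = -2 - I/4 (G(Z, k) = -2 + 1/(√(-2 - 14)) = -2 + 1/(√(-16)) = -2 + 1/(4*I) = -2 - I/4)
G(1/o(10, -9), 98 - 1*(-45))/(-46809) + 39483/35703 = (-2 - I/4)/(-46809) + 39483/35703 = (-2 - I/4)*(-1/46809) + 39483*(1/35703) = (2/46809 + I/187236) + 4387/3967 = 205359017/185691303 + I/187236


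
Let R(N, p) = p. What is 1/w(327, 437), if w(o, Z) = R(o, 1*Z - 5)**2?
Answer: 1/186624 ≈ 5.3584e-6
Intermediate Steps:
w(o, Z) = (-5 + Z)**2 (w(o, Z) = (1*Z - 5)**2 = (Z - 5)**2 = (-5 + Z)**2)
1/w(327, 437) = 1/((-5 + 437)**2) = 1/(432**2) = 1/186624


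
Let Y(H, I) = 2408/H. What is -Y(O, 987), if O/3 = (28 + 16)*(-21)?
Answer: 86/99 ≈ 0.86869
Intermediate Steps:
O = -2772 (O = 3*((28 + 16)*(-21)) = 3*(44*(-21)) = 3*(-924) = -2772)
-Y(O, 987) = -2408/(-2772) = -2408*(-1)/2772 = -1*(-86/99) = 86/99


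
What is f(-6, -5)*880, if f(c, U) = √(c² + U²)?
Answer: 880*√61 ≈ 6873.0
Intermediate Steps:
f(c, U) = √(U² + c²)
f(-6, -5)*880 = √((-5)² + (-6)²)*880 = √(25 + 36)*880 = √61*880 = 880*√61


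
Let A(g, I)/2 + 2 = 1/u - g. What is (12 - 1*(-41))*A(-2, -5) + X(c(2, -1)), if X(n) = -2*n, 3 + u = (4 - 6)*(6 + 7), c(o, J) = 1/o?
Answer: -135/29 ≈ -4.6552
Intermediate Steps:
u = -29 (u = -3 + (4 - 6)*(6 + 7) = -3 - 2*13 = -3 - 26 = -29)
A(g, I) = -118/29 - 2*g (A(g, I) = -4 + 2*(1/(-29) - g) = -4 + 2*(-1/29 - g) = -4 + (-2/29 - 2*g) = -118/29 - 2*g)
(12 - 1*(-41))*A(-2, -5) + X(c(2, -1)) = (12 - 1*(-41))*(-118/29 - 2*(-2)) - 2/2 = (12 + 41)*(-118/29 + 4) - 2*½ = 53*(-2/29) - 1 = -106/29 - 1 = -135/29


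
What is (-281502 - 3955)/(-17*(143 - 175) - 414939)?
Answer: 285457/414395 ≈ 0.68885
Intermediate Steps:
(-281502 - 3955)/(-17*(143 - 175) - 414939) = -285457/(-17*(-32) - 414939) = -285457/(544 - 414939) = -285457/(-414395) = -285457*(-1/414395) = 285457/414395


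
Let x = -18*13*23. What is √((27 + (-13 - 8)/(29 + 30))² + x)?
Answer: 3*I*√1807062/59 ≈ 68.353*I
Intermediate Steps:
x = -5382 (x = -234*23 = -5382)
√((27 + (-13 - 8)/(29 + 30))² + x) = √((27 + (-13 - 8)/(29 + 30))² - 5382) = √((27 - 21/59)² - 5382) = √((1572/59)² - 5382) = √(2471184/3481 - 5382) = √(-16263558/3481) = 3*I*√1807062/59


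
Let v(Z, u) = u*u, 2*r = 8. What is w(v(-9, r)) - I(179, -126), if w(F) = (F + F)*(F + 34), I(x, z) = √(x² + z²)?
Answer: 1600 - √47917 ≈ 1381.1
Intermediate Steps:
r = 4 (r = (½)*8 = 4)
v(Z, u) = u²
w(F) = 2*F*(34 + F) (w(F) = (2*F)*(34 + F) = 2*F*(34 + F))
w(v(-9, r)) - I(179, -126) = 2*4²*(34 + 4²) - √(179² + (-126)²) = 2*16*(34 + 16) - √(32041 + 15876) = 2*16*50 - √47917 = 1600 - √47917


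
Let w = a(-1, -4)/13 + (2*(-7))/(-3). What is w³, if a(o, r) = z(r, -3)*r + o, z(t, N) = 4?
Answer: 2248091/59319 ≈ 37.898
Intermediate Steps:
a(o, r) = o + 4*r (a(o, r) = 4*r + o = o + 4*r)
w = 131/39 (w = (-1 + 4*(-4))/13 + (2*(-7))/(-3) = (-1 - 16)*(1/13) - 14*(-⅓) = -17*1/13 + 14/3 = -17/13 + 14/3 = 131/39 ≈ 3.3590)
w³ = (131/39)³ = 2248091/59319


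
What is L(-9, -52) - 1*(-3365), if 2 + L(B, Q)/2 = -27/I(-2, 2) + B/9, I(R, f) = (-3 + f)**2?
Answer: 3305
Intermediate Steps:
L(B, Q) = -58 + 2*B/9 (L(B, Q) = -4 + 2*(-27/(-3 + 2)**2 + B/9) = -4 + 2*(-27/((-1)**2) + B*(1/9)) = -4 + 2*(-27/1 + B/9) = -4 + 2*(-27*1 + B/9) = -4 + 2*(-27 + B/9) = -4 + (-54 + 2*B/9) = -58 + 2*B/9)
L(-9, -52) - 1*(-3365) = (-58 + (2/9)*(-9)) - 1*(-3365) = (-58 - 2) + 3365 = -60 + 3365 = 3305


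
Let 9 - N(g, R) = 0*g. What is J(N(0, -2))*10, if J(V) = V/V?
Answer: 10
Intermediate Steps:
N(g, R) = 9 (N(g, R) = 9 - 0*g = 9 - 1*0 = 9 + 0 = 9)
J(V) = 1
J(N(0, -2))*10 = 1*10 = 10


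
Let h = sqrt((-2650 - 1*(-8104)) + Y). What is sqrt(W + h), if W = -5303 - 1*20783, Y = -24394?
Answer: sqrt(-26086 + 2*I*sqrt(4735)) ≈ 0.426 + 161.51*I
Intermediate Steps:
W = -26086 (W = -5303 - 20783 = -26086)
h = 2*I*sqrt(4735) (h = sqrt((-2650 - 1*(-8104)) - 24394) = sqrt((-2650 + 8104) - 24394) = sqrt(5454 - 24394) = sqrt(-18940) = 2*I*sqrt(4735) ≈ 137.62*I)
sqrt(W + h) = sqrt(-26086 + 2*I*sqrt(4735))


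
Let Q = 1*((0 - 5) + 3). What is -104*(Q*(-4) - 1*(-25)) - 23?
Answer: -3455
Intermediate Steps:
Q = -2 (Q = 1*(-5 + 3) = 1*(-2) = -2)
-104*(Q*(-4) - 1*(-25)) - 23 = -104*(-2*(-4) - 1*(-25)) - 23 = -104*(8 + 25) - 23 = -104*33 - 23 = -3432 - 23 = -3455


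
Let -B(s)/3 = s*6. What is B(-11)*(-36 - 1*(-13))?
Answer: -4554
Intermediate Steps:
B(s) = -18*s (B(s) = -3*s*6 = -18*s)
B(-11)*(-36 - 1*(-13)) = (-18*(-11))*(-36 - 1*(-13)) = 198*(-36 + 13) = 198*(-23) = -4554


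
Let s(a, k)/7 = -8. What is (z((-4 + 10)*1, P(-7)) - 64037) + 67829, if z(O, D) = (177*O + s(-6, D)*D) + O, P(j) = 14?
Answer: 4076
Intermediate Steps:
s(a, k) = -56 (s(a, k) = 7*(-8) = -56)
z(O, D) = -56*D + 178*O (z(O, D) = (177*O - 56*D) + O = (-56*D + 177*O) + O = -56*D + 178*O)
(z((-4 + 10)*1, P(-7)) - 64037) + 67829 = ((-56*14 + 178*((-4 + 10)*1)) - 64037) + 67829 = ((-784 + 178*(6*1)) - 64037) + 67829 = ((-784 + 178*6) - 64037) + 67829 = ((-784 + 1068) - 64037) + 67829 = (284 - 64037) + 67829 = -63753 + 67829 = 4076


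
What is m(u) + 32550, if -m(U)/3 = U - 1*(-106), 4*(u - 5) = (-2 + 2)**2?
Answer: 32217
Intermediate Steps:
u = 5 (u = 5 + (-2 + 2)**2/4 = 5 + (1/4)*0**2 = 5 + (1/4)*0 = 5 + 0 = 5)
m(U) = -318 - 3*U (m(U) = -3*(U - 1*(-106)) = -3*(U + 106) = -3*(106 + U) = -318 - 3*U)
m(u) + 32550 = (-318 - 3*5) + 32550 = (-318 - 15) + 32550 = -333 + 32550 = 32217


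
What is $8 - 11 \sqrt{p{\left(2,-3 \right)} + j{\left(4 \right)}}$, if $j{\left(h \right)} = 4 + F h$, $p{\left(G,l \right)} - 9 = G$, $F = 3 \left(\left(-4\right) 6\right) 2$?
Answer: $8 - 11 i \sqrt{561} \approx 8.0 - 260.54 i$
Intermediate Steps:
$F = -144$ ($F = 3 \left(-24\right) 2 = \left(-72\right) 2 = -144$)
$p{\left(G,l \right)} = 9 + G$
$j{\left(h \right)} = 4 - 144 h$
$8 - 11 \sqrt{p{\left(2,-3 \right)} + j{\left(4 \right)}} = 8 - 11 \sqrt{\left(9 + 2\right) + \left(4 - 576\right)} = 8 - 11 \sqrt{11 + \left(4 - 576\right)} = 8 - 11 \sqrt{11 - 572} = 8 - 11 \sqrt{-561} = 8 - 11 i \sqrt{561}$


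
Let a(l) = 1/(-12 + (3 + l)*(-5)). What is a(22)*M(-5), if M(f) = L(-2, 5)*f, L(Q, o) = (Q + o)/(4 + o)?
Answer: 5/411 ≈ 0.012165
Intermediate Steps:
L(Q, o) = (Q + o)/(4 + o)
M(f) = f/3 (M(f) = ((-2 + 5)/(4 + 5))*f = (3/9)*f = ((⅑)*3)*f = f/3)
a(l) = 1/(-27 - 5*l) (a(l) = 1/(-12 + (-15 - 5*l)) = 1/(-27 - 5*l))
a(22)*M(-5) = (-1/(27 + 5*22))*((⅓)*(-5)) = -1/(27 + 110)*(-5/3) = -1/137*(-5/3) = 5/411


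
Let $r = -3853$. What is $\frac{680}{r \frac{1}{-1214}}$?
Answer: $\frac{825520}{3853} \approx 214.25$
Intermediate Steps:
$\frac{680}{r \frac{1}{-1214}} = \frac{680}{\left(-3853\right) \frac{1}{-1214}} = \frac{680}{\left(-3853\right) \left(- \frac{1}{1214}\right)} = \frac{680}{\frac{3853}{1214}} = 680 \cdot \frac{1214}{3853} = \frac{825520}{3853}$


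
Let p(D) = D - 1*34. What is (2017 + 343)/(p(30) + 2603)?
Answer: 2360/2599 ≈ 0.90804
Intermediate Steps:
p(D) = -34 + D (p(D) = D - 34 = -34 + D)
(2017 + 343)/(p(30) + 2603) = (2017 + 343)/((-34 + 30) + 2603) = 2360/(-4 + 2603) = 2360/2599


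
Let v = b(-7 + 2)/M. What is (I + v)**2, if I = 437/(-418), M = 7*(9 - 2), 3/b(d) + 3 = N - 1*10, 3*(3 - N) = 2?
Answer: 328733161/297493504 ≈ 1.1050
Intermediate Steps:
N = 7/3 (N = 3 - 1/3*2 = 3 - 2/3 = 7/3 ≈ 2.3333)
b(d) = -9/32 (b(d) = 3/(-3 + (7/3 - 1*10)) = 3/(-3 + (7/3 - 10)) = 3/(-3 - 23/3) = 3/(-32/3) = 3*(-3/32) = -9/32)
M = 49 (M = 7*7 = 49)
I = -23/22 (I = 437*(-1/418) = -23/22 ≈ -1.0455)
v = -9/1568 (v = -9/32/49 = -9/32*1/49 = -9/1568 ≈ -0.0057398)
(I + v)**2 = (-23/22 - 9/1568)**2 = (-18131/17248)**2 = 328733161/297493504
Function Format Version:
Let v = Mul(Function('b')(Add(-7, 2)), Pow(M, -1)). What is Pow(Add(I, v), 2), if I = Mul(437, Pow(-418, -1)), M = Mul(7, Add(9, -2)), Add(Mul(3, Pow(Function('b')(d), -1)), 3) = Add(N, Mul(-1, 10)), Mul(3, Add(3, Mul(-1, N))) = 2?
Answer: Rational(328733161, 297493504) ≈ 1.1050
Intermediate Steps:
N = Rational(7, 3) (N = Add(3, Mul(Rational(-1, 3), 2)) = Add(3, Rational(-2, 3)) = Rational(7, 3) ≈ 2.3333)
Function('b')(d) = Rational(-9, 32) (Function('b')(d) = Mul(3, Pow(Add(-3, Add(Rational(7, 3), Mul(-1, 10))), -1)) = Mul(3, Pow(Add(-3, Add(Rational(7, 3), -10)), -1)) = Mul(3, Pow(Add(-3, Rational(-23, 3)), -1)) = Mul(3, Pow(Rational(-32, 3), -1)) = Mul(3, Rational(-3, 32)) = Rational(-9, 32))
M = 49 (M = Mul(7, 7) = 49)
I = Rational(-23, 22) (I = Mul(437, Rational(-1, 418)) = Rational(-23, 22) ≈ -1.0455)
v = Rational(-9, 1568) (v = Mul(Rational(-9, 32), Pow(49, -1)) = Mul(Rational(-9, 32), Rational(1, 49)) = Rational(-9, 1568) ≈ -0.0057398)
Pow(Add(I, v), 2) = Pow(Add(Rational(-23, 22), Rational(-9, 1568)), 2) = Pow(Rational(-18131, 17248), 2) = Rational(328733161, 297493504)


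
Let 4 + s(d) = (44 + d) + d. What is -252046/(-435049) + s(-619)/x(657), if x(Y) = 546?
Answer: -191785793/118768377 ≈ -1.6148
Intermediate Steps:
s(d) = 40 + 2*d (s(d) = -4 + ((44 + d) + d) = -4 + (44 + 2*d) = 40 + 2*d)
-252046/(-435049) + s(-619)/x(657) = -252046/(-435049) + (40 + 2*(-619))/546 = -252046*(-1/435049) + (40 - 1238)*(1/546) = 252046/435049 - 1198*1/546 = 252046/435049 - 599/273 = -191785793/118768377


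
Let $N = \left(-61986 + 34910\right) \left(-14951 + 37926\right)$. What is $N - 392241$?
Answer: $-622463341$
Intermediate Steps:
$N = -622071100$ ($N = \left(-27076\right) 22975 = -622071100$)
$N - 392241 = -622071100 - 392241 = -622463341$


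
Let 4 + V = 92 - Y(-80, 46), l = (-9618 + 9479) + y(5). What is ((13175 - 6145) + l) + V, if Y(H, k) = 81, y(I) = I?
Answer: 6903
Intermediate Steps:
l = -134 (l = (-9618 + 9479) + 5 = -139 + 5 = -134)
V = 7 (V = -4 + (92 - 1*81) = -4 + (92 - 81) = -4 + 11 = 7)
((13175 - 6145) + l) + V = ((13175 - 6145) - 134) + 7 = (7030 - 134) + 7 = 6896 + 7 = 6903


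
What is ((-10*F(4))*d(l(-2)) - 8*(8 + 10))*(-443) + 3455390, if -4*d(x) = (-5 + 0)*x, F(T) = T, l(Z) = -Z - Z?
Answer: 3607782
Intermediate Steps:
l(Z) = -2*Z
d(x) = 5*x/4 (d(x) = -(-5 + 0)*x/4 = -(-5)*x/4 = 5*x/4)
((-10*F(4))*d(l(-2)) - 8*(8 + 10))*(-443) + 3455390 = ((-10*4)*(5*(-2*(-2))/4) - 8*(8 + 10))*(-443) + 3455390 = (-50*4 - 8*18)*(-443) + 3455390 = (-40*5 - 144)*(-443) + 3455390 = (-200 - 144)*(-443) + 3455390 = -344*(-443) + 3455390 = 152392 + 3455390 = 3607782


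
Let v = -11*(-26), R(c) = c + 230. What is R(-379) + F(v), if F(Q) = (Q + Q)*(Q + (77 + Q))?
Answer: 371079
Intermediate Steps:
R(c) = 230 + c
v = 286
F(Q) = 2*Q*(77 + 2*Q) (F(Q) = (2*Q)*(77 + 2*Q) = 2*Q*(77 + 2*Q))
R(-379) + F(v) = (230 - 379) + 2*286*(77 + 2*286) = -149 + 2*286*(77 + 572) = -149 + 2*286*649 = -149 + 371228 = 371079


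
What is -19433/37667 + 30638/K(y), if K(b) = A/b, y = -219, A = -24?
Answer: 42122438697/150668 ≈ 2.7957e+5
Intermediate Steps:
K(b) = -24/b
-19433/37667 + 30638/K(y) = -19433/37667 + 30638/((-24/(-219))) = -19433*1/37667 + 30638/((-24*(-1/219))) = -19433/37667 + 30638/(8/73) = -19433/37667 + 30638*(73/8) = -19433/37667 + 1118287/4 = 42122438697/150668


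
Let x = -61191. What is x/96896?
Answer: -61191/96896 ≈ -0.63151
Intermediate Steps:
x/96896 = -61191/96896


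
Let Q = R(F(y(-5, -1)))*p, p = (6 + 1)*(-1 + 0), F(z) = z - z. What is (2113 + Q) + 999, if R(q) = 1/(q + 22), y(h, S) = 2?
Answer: 68457/22 ≈ 3111.7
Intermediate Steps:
F(z) = 0
R(q) = 1/(22 + q)
p = -7 (p = 7*(-1) = -7)
Q = -7/22 (Q = -7/(22 + 0) = -7/22 ≈ -0.31818)
(2113 + Q) + 999 = (2113 - 7/22) + 999 = 46479/22 + 999 = 68457/22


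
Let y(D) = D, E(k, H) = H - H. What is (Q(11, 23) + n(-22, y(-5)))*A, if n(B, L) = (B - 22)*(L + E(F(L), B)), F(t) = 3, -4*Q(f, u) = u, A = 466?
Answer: 199681/2 ≈ 99841.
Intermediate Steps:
Q(f, u) = -u/4
E(k, H) = 0
n(B, L) = L*(-22 + B) (n(B, L) = (B - 22)*(L + 0) = (-22 + B)*L = L*(-22 + B))
(Q(11, 23) + n(-22, y(-5)))*A = (-¼*23 - 5*(-22 - 22))*466 = (-23/4 - 5*(-44))*466 = (-23/4 + 220)*466 = (857/4)*466 = 199681/2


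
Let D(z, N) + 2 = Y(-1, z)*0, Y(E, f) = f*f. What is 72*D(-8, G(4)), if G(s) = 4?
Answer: -144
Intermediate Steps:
Y(E, f) = f**2
D(z, N) = -2 (D(z, N) = -2 + z**2*0 = -2 + 0 = -2)
72*D(-8, G(4)) = 72*(-2) = -144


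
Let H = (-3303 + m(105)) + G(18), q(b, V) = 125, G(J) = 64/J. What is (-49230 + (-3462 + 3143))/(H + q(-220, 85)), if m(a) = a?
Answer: 445941/27625 ≈ 16.143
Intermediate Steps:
H = -28750/9 (H = (-3303 + 105) + 64/18 = -3198 + 64*(1/18) = -3198 + 32/9 = -28750/9 ≈ -3194.4)
(-49230 + (-3462 + 3143))/(H + q(-220, 85)) = (-49230 + (-3462 + 3143))/(-28750/9 + 125) = (-49230 - 319)/(-27625/9) = -49549*(-9/27625) = 445941/27625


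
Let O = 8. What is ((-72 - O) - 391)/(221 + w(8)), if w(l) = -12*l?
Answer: -471/125 ≈ -3.7680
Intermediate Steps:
((-72 - O) - 391)/(221 + w(8)) = ((-72 - 1*8) - 391)/(221 - 12*8) = ((-72 - 8) - 391)/(221 - 96) = (-80 - 391)/125 = (1/125)*(-471) = -471/125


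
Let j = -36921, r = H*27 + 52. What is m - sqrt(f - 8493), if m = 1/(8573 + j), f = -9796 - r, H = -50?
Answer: -1/28348 - I*sqrt(16991) ≈ -3.5276e-5 - 130.35*I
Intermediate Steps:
r = -1298 (r = -50*27 + 52 = -1350 + 52 = -1298)
f = -8498 (f = -9796 - 1*(-1298) = -9796 + 1298 = -8498)
m = -1/28348 (m = 1/(8573 - 36921) = 1/(-28348) = -1/28348 ≈ -3.5276e-5)
m - sqrt(f - 8493) = -1/28348 - sqrt(-8498 - 8493) = -1/28348 - sqrt(-16991) = -1/28348 - I*sqrt(16991)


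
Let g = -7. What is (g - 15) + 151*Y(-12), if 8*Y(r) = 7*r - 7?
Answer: -13917/8 ≈ -1739.6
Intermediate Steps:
Y(r) = -7/8 + 7*r/8 (Y(r) = (7*r - 7)/8 = (-7 + 7*r)/8 = -7/8 + 7*r/8)
(g - 15) + 151*Y(-12) = (-7 - 15) + 151*(-7/8 + (7/8)*(-12)) = -22 + 151*(-7/8 - 21/2) = -22 + 151*(-91/8) = -22 - 13741/8 = -13917/8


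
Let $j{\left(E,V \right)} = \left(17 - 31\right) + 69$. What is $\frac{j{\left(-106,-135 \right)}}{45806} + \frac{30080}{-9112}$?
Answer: $- \frac{172167915}{52173034} \approx -3.2999$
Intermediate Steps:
$j{\left(E,V \right)} = 55$ ($j{\left(E,V \right)} = -14 + 69 = 55$)
$\frac{j{\left(-106,-135 \right)}}{45806} + \frac{30080}{-9112} = \frac{55}{45806} + \frac{30080}{-9112} = 55 \cdot \frac{1}{45806} + 30080 \left(- \frac{1}{9112}\right) = \frac{55}{45806} - \frac{3760}{1139} = - \frac{172167915}{52173034}$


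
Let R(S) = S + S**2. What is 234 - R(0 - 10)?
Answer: 144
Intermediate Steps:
234 - R(0 - 10) = 234 - (0 - 10)*(1 + (0 - 10)) = 234 - (-10)*(1 - 10) = 234 - (-10)*(-9) = 234 - 1*90 = 234 - 90 = 144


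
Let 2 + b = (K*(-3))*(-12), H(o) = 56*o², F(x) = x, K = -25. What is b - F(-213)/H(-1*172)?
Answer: -1494346795/1656704 ≈ -902.00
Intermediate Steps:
b = -902 (b = -2 - 25*(-3)*(-12) = -2 + 75*(-12) = -2 - 900 = -902)
b - F(-213)/H(-1*172) = -902 - (-213)/(56*(-1*172)²) = -902 - (-213)/(56*(-172)²) = -902 - (-213)/(56*29584) = -902 - (-213)/1656704 = -902 - 1*(-213/1656704) = -902 + 213/1656704 = -1494346795/1656704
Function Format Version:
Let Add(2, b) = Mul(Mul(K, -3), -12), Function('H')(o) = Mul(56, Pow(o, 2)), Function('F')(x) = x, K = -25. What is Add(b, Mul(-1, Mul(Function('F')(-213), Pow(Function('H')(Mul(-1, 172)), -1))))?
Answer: Rational(-1494346795, 1656704) ≈ -902.00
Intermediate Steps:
b = -902 (b = Add(-2, Mul(Mul(-25, -3), -12)) = Add(-2, Mul(75, -12)) = Add(-2, -900) = -902)
Add(b, Mul(-1, Mul(Function('F')(-213), Pow(Function('H')(Mul(-1, 172)), -1)))) = Add(-902, Mul(-1, Mul(-213, Pow(Mul(56, Pow(Mul(-1, 172), 2)), -1)))) = Add(-902, Mul(-1, Mul(-213, Pow(Mul(56, Pow(-172, 2)), -1)))) = Add(-902, Mul(-1, Mul(-213, Pow(Mul(56, 29584), -1)))) = Add(-902, Mul(-1, Mul(-213, Pow(1656704, -1)))) = Add(-902, Mul(-1, Mul(-213, Rational(1, 1656704)))) = Add(-902, Mul(-1, Rational(-213, 1656704))) = Add(-902, Rational(213, 1656704)) = Rational(-1494346795, 1656704)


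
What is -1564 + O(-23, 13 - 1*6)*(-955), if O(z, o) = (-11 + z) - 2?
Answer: 32816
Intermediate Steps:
O(z, o) = -13 + z
-1564 + O(-23, 13 - 1*6)*(-955) = -1564 + (-13 - 23)*(-955) = -1564 - 36*(-955) = -1564 + 34380 = 32816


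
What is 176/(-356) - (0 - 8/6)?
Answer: 224/267 ≈ 0.83895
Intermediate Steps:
176/(-356) - (0 - 8/6) = 176*(-1/356) - (0 - 8*⅙) = -44/89 - (0 - 4/3) = -44/89 - 1*(-4/3) = -44/89 + 4/3 = 224/267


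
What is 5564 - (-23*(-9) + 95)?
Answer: 5262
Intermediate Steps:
5564 - (-23*(-9) + 95) = 5564 - (207 + 95) = 5564 - 1*302 = 5564 - 302 = 5262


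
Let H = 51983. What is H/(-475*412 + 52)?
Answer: -51983/195648 ≈ -0.26570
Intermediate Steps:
H/(-475*412 + 52) = 51983/(-475*412 + 52) = 51983/(-195700 + 52) = 51983/(-195648) = 51983*(-1/195648) = -51983/195648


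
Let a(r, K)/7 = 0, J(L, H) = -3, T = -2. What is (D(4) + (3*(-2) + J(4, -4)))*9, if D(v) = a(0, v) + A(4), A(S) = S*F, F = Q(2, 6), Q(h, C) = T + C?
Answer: 63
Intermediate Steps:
a(r, K) = 0 (a(r, K) = 7*0 = 0)
Q(h, C) = -2 + C
F = 4 (F = -2 + 6 = 4)
A(S) = 4*S (A(S) = S*4 = 4*S)
D(v) = 16 (D(v) = 0 + 4*4 = 0 + 16 = 16)
(D(4) + (3*(-2) + J(4, -4)))*9 = (16 + (3*(-2) - 3))*9 = (16 + (-6 - 3))*9 = (16 - 9)*9 = 7*9 = 63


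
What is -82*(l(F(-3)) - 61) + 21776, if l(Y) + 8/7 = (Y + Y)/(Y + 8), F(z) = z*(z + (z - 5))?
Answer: 187178/7 ≈ 26740.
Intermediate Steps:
F(z) = z*(-5 + 2*z) (F(z) = z*(z + (-5 + z)) = z*(-5 + 2*z))
l(Y) = -8/7 + 2*Y/(8 + Y) (l(Y) = -8/7 + (Y + Y)/(Y + 8) = -8/7 + (2*Y)/(8 + Y) = -8/7 + 2*Y/(8 + Y))
-82*(l(F(-3)) - 61) + 21776 = -82*(2*(-32 + 3*(-3*(-5 + 2*(-3))))/(7*(8 - 3*(-5 + 2*(-3)))) - 61) + 21776 = -82*(2*(-32 + 3*(-3*(-5 - 6)))/(7*(8 - 3*(-5 - 6))) - 61) + 21776 = -82*(2*(-32 + 3*(-3*(-11)))/(7*(8 - 3*(-11))) - 61) + 21776 = -82*(2*(-32 + 3*33)/(7*(8 + 33)) - 61) + 21776 = -82*((2/7)*(-32 + 99)/41 - 61) + 21776 = -82*((2/7)*(1/41)*67 - 61) + 21776 = -82*(134/287 - 61) + 21776 = -82*(-17373/287) + 21776 = 34746/7 + 21776 = 187178/7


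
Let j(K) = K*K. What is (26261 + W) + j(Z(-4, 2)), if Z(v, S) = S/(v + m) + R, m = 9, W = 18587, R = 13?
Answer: 1125689/25 ≈ 45028.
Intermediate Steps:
Z(v, S) = 13 + S/(9 + v) (Z(v, S) = S/(v + 9) + 13 = S/(9 + v) + 13 = 13 + S/(9 + v))
j(K) = K**2
(26261 + W) + j(Z(-4, 2)) = (26261 + 18587) + ((117 + 2 + 13*(-4))/(9 - 4))**2 = 44848 + ((117 + 2 - 52)/5)**2 = 44848 + ((1/5)*67)**2 = 44848 + (67/5)**2 = 44848 + 4489/25 = 1125689/25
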